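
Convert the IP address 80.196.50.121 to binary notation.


80 = 01010000
196 = 11000100
50 = 00110010
121 = 01111001
Binary: 01010000.11000100.00110010.01111001


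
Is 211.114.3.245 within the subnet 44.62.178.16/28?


Subnet network: 44.62.178.16
Test IP AND mask: 211.114.3.240
No, 211.114.3.245 is not in 44.62.178.16/28


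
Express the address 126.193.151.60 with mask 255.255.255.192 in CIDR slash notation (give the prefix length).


Binary: 11111111.11111111.11111111.11000000
Count leading 1s
Prefix: /26


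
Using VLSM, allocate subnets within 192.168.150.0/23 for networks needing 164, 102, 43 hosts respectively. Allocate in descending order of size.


164 hosts -> /24 (254 usable): 192.168.150.0/24
102 hosts -> /25 (126 usable): 192.168.151.0/25
43 hosts -> /26 (62 usable): 192.168.151.128/26
Allocation: 192.168.150.0/24 (164 hosts, 254 usable); 192.168.151.0/25 (102 hosts, 126 usable); 192.168.151.128/26 (43 hosts, 62 usable)


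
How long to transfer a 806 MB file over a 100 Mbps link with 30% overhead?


Effective throughput = 100 * (1 - 30/100) = 70 Mbps
File size in Mb = 806 * 8 = 6448 Mb
Time = 6448 / 70
Time = 92.1143 seconds


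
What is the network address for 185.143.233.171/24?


IP:   10111001.10001111.11101001.10101011
Mask: 11111111.11111111.11111111.00000000
AND operation:
Net:  10111001.10001111.11101001.00000000
Network: 185.143.233.0/24


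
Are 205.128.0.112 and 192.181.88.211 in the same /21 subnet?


Mask: 255.255.248.0
205.128.0.112 AND mask = 205.128.0.0
192.181.88.211 AND mask = 192.181.88.0
No, different subnets (205.128.0.0 vs 192.181.88.0)


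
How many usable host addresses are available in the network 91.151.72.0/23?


Host bits = 32 - 23 = 9
Total addresses = 2^9 = 512
Usable = total - 2 (network and broadcast)
Usable hosts: 510


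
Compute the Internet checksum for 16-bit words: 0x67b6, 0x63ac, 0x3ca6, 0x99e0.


Sum all words (with carry folding):
+ 0x67b6 = 0x67b6
+ 0x63ac = 0xcb62
+ 0x3ca6 = 0x0809
+ 0x99e0 = 0xa1e9
One's complement: ~0xa1e9
Checksum = 0x5e16


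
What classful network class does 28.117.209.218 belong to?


First octet: 28
Binary: 00011100
0xxxxxxx -> Class A (1-126)
Class A, default mask 255.0.0.0 (/8)


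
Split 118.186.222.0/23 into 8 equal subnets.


New prefix = 23 + 3 = 26
Each subnet has 64 addresses
  118.186.222.0/26
  118.186.222.64/26
  118.186.222.128/26
  118.186.222.192/26
  118.186.223.0/26
  118.186.223.64/26
  118.186.223.128/26
  118.186.223.192/26
Subnets: 118.186.222.0/26, 118.186.222.64/26, 118.186.222.128/26, 118.186.222.192/26, 118.186.223.0/26, 118.186.223.64/26, 118.186.223.128/26, 118.186.223.192/26


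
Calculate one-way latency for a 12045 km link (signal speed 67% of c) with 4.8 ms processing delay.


Speed = 0.67 * 3e5 km/s = 201000 km/s
Propagation delay = 12045 / 201000 = 0.0599 s = 59.9254 ms
Processing delay = 4.8 ms
Total one-way latency = 64.7254 ms


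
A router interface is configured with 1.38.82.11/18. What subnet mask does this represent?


/18 means 18 network bits, 14 host bits
Binary: 11111111111111111100000000000000
Mask: 255.255.192.0


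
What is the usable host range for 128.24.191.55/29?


Network: 128.24.191.48
Broadcast: 128.24.191.55
First usable = network + 1
Last usable = broadcast - 1
Range: 128.24.191.49 to 128.24.191.54


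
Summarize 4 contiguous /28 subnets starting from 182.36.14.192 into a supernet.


Original prefix: /28
Number of subnets: 4 = 2^2
New prefix = 28 - 2 = 26
Supernet: 182.36.14.192/26


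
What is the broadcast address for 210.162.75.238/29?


Network: 210.162.75.232/29
Host bits = 3
Set all host bits to 1:
Broadcast: 210.162.75.239


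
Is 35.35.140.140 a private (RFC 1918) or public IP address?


RFC 1918 private ranges:
  10.0.0.0/8 (10.0.0.0 - 10.255.255.255)
  172.16.0.0/12 (172.16.0.0 - 172.31.255.255)
  192.168.0.0/16 (192.168.0.0 - 192.168.255.255)
Public (not in any RFC 1918 range)


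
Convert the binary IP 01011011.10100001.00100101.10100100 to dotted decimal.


01011011 = 91
10100001 = 161
00100101 = 37
10100100 = 164
IP: 91.161.37.164


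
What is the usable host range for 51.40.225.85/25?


Network: 51.40.225.0
Broadcast: 51.40.225.127
First usable = network + 1
Last usable = broadcast - 1
Range: 51.40.225.1 to 51.40.225.126


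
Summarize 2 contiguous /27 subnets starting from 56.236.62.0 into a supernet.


Original prefix: /27
Number of subnets: 2 = 2^1
New prefix = 27 - 1 = 26
Supernet: 56.236.62.0/26


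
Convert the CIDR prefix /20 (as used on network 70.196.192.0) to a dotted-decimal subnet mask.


/20 means 20 network bits, 12 host bits
Binary: 11111111111111111111000000000000
Mask: 255.255.240.0


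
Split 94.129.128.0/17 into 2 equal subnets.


New prefix = 17 + 1 = 18
Each subnet has 16384 addresses
  94.129.128.0/18
  94.129.192.0/18
Subnets: 94.129.128.0/18, 94.129.192.0/18


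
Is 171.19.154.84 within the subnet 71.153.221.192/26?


Subnet network: 71.153.221.192
Test IP AND mask: 171.19.154.64
No, 171.19.154.84 is not in 71.153.221.192/26


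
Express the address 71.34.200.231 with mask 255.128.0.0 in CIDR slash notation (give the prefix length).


Binary: 11111111.10000000.00000000.00000000
Count leading 1s
Prefix: /9


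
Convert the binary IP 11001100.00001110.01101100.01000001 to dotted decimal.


11001100 = 204
00001110 = 14
01101100 = 108
01000001 = 65
IP: 204.14.108.65


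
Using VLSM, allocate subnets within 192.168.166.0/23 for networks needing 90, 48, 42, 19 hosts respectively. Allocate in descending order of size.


90 hosts -> /25 (126 usable): 192.168.166.0/25
48 hosts -> /26 (62 usable): 192.168.166.128/26
42 hosts -> /26 (62 usable): 192.168.166.192/26
19 hosts -> /27 (30 usable): 192.168.167.0/27
Allocation: 192.168.166.0/25 (90 hosts, 126 usable); 192.168.166.128/26 (48 hosts, 62 usable); 192.168.166.192/26 (42 hosts, 62 usable); 192.168.167.0/27 (19 hosts, 30 usable)


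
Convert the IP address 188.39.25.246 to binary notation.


188 = 10111100
39 = 00100111
25 = 00011001
246 = 11110110
Binary: 10111100.00100111.00011001.11110110


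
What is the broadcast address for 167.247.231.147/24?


Network: 167.247.231.0/24
Host bits = 8
Set all host bits to 1:
Broadcast: 167.247.231.255


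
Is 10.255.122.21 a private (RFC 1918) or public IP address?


RFC 1918 private ranges:
  10.0.0.0/8 (10.0.0.0 - 10.255.255.255)
  172.16.0.0/12 (172.16.0.0 - 172.31.255.255)
  192.168.0.0/16 (192.168.0.0 - 192.168.255.255)
Private (in 10.0.0.0/8)


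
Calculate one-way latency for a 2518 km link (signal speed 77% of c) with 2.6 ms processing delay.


Speed = 0.77 * 3e5 km/s = 231000 km/s
Propagation delay = 2518 / 231000 = 0.0109 s = 10.9004 ms
Processing delay = 2.6 ms
Total one-way latency = 13.5004 ms


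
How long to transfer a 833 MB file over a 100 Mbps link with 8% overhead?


Effective throughput = 100 * (1 - 8/100) = 92 Mbps
File size in Mb = 833 * 8 = 6664 Mb
Time = 6664 / 92
Time = 72.4348 seconds


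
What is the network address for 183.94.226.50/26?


IP:   10110111.01011110.11100010.00110010
Mask: 11111111.11111111.11111111.11000000
AND operation:
Net:  10110111.01011110.11100010.00000000
Network: 183.94.226.0/26


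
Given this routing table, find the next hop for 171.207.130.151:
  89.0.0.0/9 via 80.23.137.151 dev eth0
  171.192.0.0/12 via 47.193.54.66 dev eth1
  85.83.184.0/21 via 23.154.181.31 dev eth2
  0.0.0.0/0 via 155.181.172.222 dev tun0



Longest prefix match for 171.207.130.151:
  /9 89.0.0.0: no
  /12 171.192.0.0: MATCH
  /21 85.83.184.0: no
  /0 0.0.0.0: MATCH
Selected: next-hop 47.193.54.66 via eth1 (matched /12)


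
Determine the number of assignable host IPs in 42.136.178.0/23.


Host bits = 32 - 23 = 9
Total addresses = 2^9 = 512
Usable = total - 2 (network and broadcast)
Usable hosts: 510


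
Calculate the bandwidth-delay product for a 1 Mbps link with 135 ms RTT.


BDP = bandwidth * RTT
= 1 Mbps * 135 ms
= 1 * 1e6 * 135 / 1000 bits
= 135000 bits
= 16875 bytes
= 16.4795 KB
BDP = 135000 bits (16875 bytes)


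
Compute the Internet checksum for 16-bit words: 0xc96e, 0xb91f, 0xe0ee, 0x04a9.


Sum all words (with carry folding):
+ 0xc96e = 0xc96e
+ 0xb91f = 0x828e
+ 0xe0ee = 0x637d
+ 0x04a9 = 0x6826
One's complement: ~0x6826
Checksum = 0x97d9


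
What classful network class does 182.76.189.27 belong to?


First octet: 182
Binary: 10110110
10xxxxxx -> Class B (128-191)
Class B, default mask 255.255.0.0 (/16)


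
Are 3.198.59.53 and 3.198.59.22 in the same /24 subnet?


Mask: 255.255.255.0
3.198.59.53 AND mask = 3.198.59.0
3.198.59.22 AND mask = 3.198.59.0
Yes, same subnet (3.198.59.0)


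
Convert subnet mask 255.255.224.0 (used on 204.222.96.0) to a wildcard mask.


Subnet mask: 255.255.224.0
Wildcard = 255.255.255.255 - subnet mask
255 - 255 = 0
255 - 255 = 0
255 - 224 = 31
255 - 0 = 255
Wildcard: 0.0.31.255


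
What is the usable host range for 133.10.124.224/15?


Network: 133.10.0.0
Broadcast: 133.11.255.255
First usable = network + 1
Last usable = broadcast - 1
Range: 133.10.0.1 to 133.11.255.254


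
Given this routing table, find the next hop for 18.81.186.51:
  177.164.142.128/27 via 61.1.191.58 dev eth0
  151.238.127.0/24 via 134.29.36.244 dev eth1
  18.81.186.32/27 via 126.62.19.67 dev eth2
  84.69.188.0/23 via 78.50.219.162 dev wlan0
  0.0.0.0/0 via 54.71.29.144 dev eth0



Longest prefix match for 18.81.186.51:
  /27 177.164.142.128: no
  /24 151.238.127.0: no
  /27 18.81.186.32: MATCH
  /23 84.69.188.0: no
  /0 0.0.0.0: MATCH
Selected: next-hop 126.62.19.67 via eth2 (matched /27)


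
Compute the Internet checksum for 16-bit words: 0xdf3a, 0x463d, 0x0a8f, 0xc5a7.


Sum all words (with carry folding):
+ 0xdf3a = 0xdf3a
+ 0x463d = 0x2578
+ 0x0a8f = 0x3007
+ 0xc5a7 = 0xf5ae
One's complement: ~0xf5ae
Checksum = 0x0a51


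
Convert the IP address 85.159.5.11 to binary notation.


85 = 01010101
159 = 10011111
5 = 00000101
11 = 00001011
Binary: 01010101.10011111.00000101.00001011


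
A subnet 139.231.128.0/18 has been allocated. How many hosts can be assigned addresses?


Host bits = 32 - 18 = 14
Total addresses = 2^14 = 16384
Usable = total - 2 (network and broadcast)
Usable hosts: 16382


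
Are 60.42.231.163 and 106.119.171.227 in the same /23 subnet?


Mask: 255.255.254.0
60.42.231.163 AND mask = 60.42.230.0
106.119.171.227 AND mask = 106.119.170.0
No, different subnets (60.42.230.0 vs 106.119.170.0)


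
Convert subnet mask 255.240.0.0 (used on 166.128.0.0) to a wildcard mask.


Subnet mask: 255.240.0.0
Wildcard = 255.255.255.255 - subnet mask
255 - 255 = 0
255 - 240 = 15
255 - 0 = 255
255 - 0 = 255
Wildcard: 0.15.255.255


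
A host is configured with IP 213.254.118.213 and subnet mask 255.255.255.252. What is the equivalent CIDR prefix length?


Binary: 11111111.11111111.11111111.11111100
Count leading 1s
Prefix: /30


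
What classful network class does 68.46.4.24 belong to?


First octet: 68
Binary: 01000100
0xxxxxxx -> Class A (1-126)
Class A, default mask 255.0.0.0 (/8)


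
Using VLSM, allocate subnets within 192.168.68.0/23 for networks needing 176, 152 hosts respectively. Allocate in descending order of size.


176 hosts -> /24 (254 usable): 192.168.68.0/24
152 hosts -> /24 (254 usable): 192.168.69.0/24
Allocation: 192.168.68.0/24 (176 hosts, 254 usable); 192.168.69.0/24 (152 hosts, 254 usable)


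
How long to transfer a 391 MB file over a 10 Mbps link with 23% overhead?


Effective throughput = 10 * (1 - 23/100) = 7.7 Mbps
File size in Mb = 391 * 8 = 3128 Mb
Time = 3128 / 7.7
Time = 406.2338 seconds


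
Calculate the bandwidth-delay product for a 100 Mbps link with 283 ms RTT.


BDP = bandwidth * RTT
= 100 Mbps * 283 ms
= 100 * 1e6 * 283 / 1000 bits
= 28300000 bits
= 3537500 bytes
= 3454.5898 KB
BDP = 28300000 bits (3537500 bytes)


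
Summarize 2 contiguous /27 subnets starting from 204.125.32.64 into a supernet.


Original prefix: /27
Number of subnets: 2 = 2^1
New prefix = 27 - 1 = 26
Supernet: 204.125.32.64/26


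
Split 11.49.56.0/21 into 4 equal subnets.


New prefix = 21 + 2 = 23
Each subnet has 512 addresses
  11.49.56.0/23
  11.49.58.0/23
  11.49.60.0/23
  11.49.62.0/23
Subnets: 11.49.56.0/23, 11.49.58.0/23, 11.49.60.0/23, 11.49.62.0/23


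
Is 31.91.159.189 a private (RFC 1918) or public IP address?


RFC 1918 private ranges:
  10.0.0.0/8 (10.0.0.0 - 10.255.255.255)
  172.16.0.0/12 (172.16.0.0 - 172.31.255.255)
  192.168.0.0/16 (192.168.0.0 - 192.168.255.255)
Public (not in any RFC 1918 range)


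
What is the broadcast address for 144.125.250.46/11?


Network: 144.96.0.0/11
Host bits = 21
Set all host bits to 1:
Broadcast: 144.127.255.255


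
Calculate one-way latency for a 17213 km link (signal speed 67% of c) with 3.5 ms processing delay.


Speed = 0.67 * 3e5 km/s = 201000 km/s
Propagation delay = 17213 / 201000 = 0.0856 s = 85.6368 ms
Processing delay = 3.5 ms
Total one-way latency = 89.1368 ms


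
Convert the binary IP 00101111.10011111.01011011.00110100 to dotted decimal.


00101111 = 47
10011111 = 159
01011011 = 91
00110100 = 52
IP: 47.159.91.52


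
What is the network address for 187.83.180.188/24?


IP:   10111011.01010011.10110100.10111100
Mask: 11111111.11111111.11111111.00000000
AND operation:
Net:  10111011.01010011.10110100.00000000
Network: 187.83.180.0/24


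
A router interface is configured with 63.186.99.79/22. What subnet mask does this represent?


/22 means 22 network bits, 10 host bits
Binary: 11111111111111111111110000000000
Mask: 255.255.252.0


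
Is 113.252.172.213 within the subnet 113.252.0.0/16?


Subnet network: 113.252.0.0
Test IP AND mask: 113.252.0.0
Yes, 113.252.172.213 is in 113.252.0.0/16


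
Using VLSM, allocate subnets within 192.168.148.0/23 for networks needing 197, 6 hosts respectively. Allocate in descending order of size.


197 hosts -> /24 (254 usable): 192.168.148.0/24
6 hosts -> /29 (6 usable): 192.168.149.0/29
Allocation: 192.168.148.0/24 (197 hosts, 254 usable); 192.168.149.0/29 (6 hosts, 6 usable)


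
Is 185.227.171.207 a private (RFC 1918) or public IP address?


RFC 1918 private ranges:
  10.0.0.0/8 (10.0.0.0 - 10.255.255.255)
  172.16.0.0/12 (172.16.0.0 - 172.31.255.255)
  192.168.0.0/16 (192.168.0.0 - 192.168.255.255)
Public (not in any RFC 1918 range)


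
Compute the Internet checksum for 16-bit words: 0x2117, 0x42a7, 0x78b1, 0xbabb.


Sum all words (with carry folding):
+ 0x2117 = 0x2117
+ 0x42a7 = 0x63be
+ 0x78b1 = 0xdc6f
+ 0xbabb = 0x972b
One's complement: ~0x972b
Checksum = 0x68d4


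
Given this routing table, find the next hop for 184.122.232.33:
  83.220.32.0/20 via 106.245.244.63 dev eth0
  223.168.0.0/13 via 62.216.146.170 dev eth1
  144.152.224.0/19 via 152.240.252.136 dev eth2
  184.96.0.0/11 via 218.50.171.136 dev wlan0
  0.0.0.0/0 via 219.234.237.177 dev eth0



Longest prefix match for 184.122.232.33:
  /20 83.220.32.0: no
  /13 223.168.0.0: no
  /19 144.152.224.0: no
  /11 184.96.0.0: MATCH
  /0 0.0.0.0: MATCH
Selected: next-hop 218.50.171.136 via wlan0 (matched /11)


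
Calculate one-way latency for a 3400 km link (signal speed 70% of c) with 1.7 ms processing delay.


Speed = 0.7 * 3e5 km/s = 210000 km/s
Propagation delay = 3400 / 210000 = 0.0162 s = 16.1905 ms
Processing delay = 1.7 ms
Total one-way latency = 17.8905 ms


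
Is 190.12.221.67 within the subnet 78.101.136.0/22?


Subnet network: 78.101.136.0
Test IP AND mask: 190.12.220.0
No, 190.12.221.67 is not in 78.101.136.0/22


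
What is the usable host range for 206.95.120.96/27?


Network: 206.95.120.96
Broadcast: 206.95.120.127
First usable = network + 1
Last usable = broadcast - 1
Range: 206.95.120.97 to 206.95.120.126


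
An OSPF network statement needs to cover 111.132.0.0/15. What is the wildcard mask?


Subnet mask: 255.254.0.0
Wildcard = 255.255.255.255 - subnet mask
255 - 255 = 0
255 - 254 = 1
255 - 0 = 255
255 - 0 = 255
Wildcard: 0.1.255.255


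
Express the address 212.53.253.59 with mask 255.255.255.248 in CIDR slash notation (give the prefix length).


Binary: 11111111.11111111.11111111.11111000
Count leading 1s
Prefix: /29


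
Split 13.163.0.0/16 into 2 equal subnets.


New prefix = 16 + 1 = 17
Each subnet has 32768 addresses
  13.163.0.0/17
  13.163.128.0/17
Subnets: 13.163.0.0/17, 13.163.128.0/17


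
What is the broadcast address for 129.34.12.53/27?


Network: 129.34.12.32/27
Host bits = 5
Set all host bits to 1:
Broadcast: 129.34.12.63


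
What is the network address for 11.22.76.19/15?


IP:   00001011.00010110.01001100.00010011
Mask: 11111111.11111110.00000000.00000000
AND operation:
Net:  00001011.00010110.00000000.00000000
Network: 11.22.0.0/15


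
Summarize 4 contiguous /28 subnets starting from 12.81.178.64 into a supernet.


Original prefix: /28
Number of subnets: 4 = 2^2
New prefix = 28 - 2 = 26
Supernet: 12.81.178.64/26


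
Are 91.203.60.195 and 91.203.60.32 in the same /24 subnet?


Mask: 255.255.255.0
91.203.60.195 AND mask = 91.203.60.0
91.203.60.32 AND mask = 91.203.60.0
Yes, same subnet (91.203.60.0)


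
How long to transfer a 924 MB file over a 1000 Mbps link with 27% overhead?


Effective throughput = 1000 * (1 - 27/100) = 730 Mbps
File size in Mb = 924 * 8 = 7392 Mb
Time = 7392 / 730
Time = 10.126 seconds


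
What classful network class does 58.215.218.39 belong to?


First octet: 58
Binary: 00111010
0xxxxxxx -> Class A (1-126)
Class A, default mask 255.0.0.0 (/8)


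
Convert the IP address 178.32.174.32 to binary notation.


178 = 10110010
32 = 00100000
174 = 10101110
32 = 00100000
Binary: 10110010.00100000.10101110.00100000


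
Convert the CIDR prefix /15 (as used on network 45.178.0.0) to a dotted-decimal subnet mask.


/15 means 15 network bits, 17 host bits
Binary: 11111111111111100000000000000000
Mask: 255.254.0.0


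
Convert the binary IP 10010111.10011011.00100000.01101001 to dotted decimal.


10010111 = 151
10011011 = 155
00100000 = 32
01101001 = 105
IP: 151.155.32.105


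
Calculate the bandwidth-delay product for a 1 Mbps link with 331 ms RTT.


BDP = bandwidth * RTT
= 1 Mbps * 331 ms
= 1 * 1e6 * 331 / 1000 bits
= 331000 bits
= 41375 bytes
= 40.4053 KB
BDP = 331000 bits (41375 bytes)


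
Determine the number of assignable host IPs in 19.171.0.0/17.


Host bits = 32 - 17 = 15
Total addresses = 2^15 = 32768
Usable = total - 2 (network and broadcast)
Usable hosts: 32766


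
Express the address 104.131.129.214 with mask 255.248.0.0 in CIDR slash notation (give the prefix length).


Binary: 11111111.11111000.00000000.00000000
Count leading 1s
Prefix: /13


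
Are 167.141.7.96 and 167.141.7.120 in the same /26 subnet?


Mask: 255.255.255.192
167.141.7.96 AND mask = 167.141.7.64
167.141.7.120 AND mask = 167.141.7.64
Yes, same subnet (167.141.7.64)


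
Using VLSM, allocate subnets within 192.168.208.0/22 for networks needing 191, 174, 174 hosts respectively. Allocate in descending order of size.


191 hosts -> /24 (254 usable): 192.168.208.0/24
174 hosts -> /24 (254 usable): 192.168.209.0/24
174 hosts -> /24 (254 usable): 192.168.210.0/24
Allocation: 192.168.208.0/24 (191 hosts, 254 usable); 192.168.209.0/24 (174 hosts, 254 usable); 192.168.210.0/24 (174 hosts, 254 usable)


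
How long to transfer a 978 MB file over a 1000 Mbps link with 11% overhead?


Effective throughput = 1000 * (1 - 11/100) = 890 Mbps
File size in Mb = 978 * 8 = 7824 Mb
Time = 7824 / 890
Time = 8.791 seconds


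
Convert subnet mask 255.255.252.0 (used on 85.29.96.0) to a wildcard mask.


Subnet mask: 255.255.252.0
Wildcard = 255.255.255.255 - subnet mask
255 - 255 = 0
255 - 255 = 0
255 - 252 = 3
255 - 0 = 255
Wildcard: 0.0.3.255


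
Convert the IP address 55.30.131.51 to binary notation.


55 = 00110111
30 = 00011110
131 = 10000011
51 = 00110011
Binary: 00110111.00011110.10000011.00110011


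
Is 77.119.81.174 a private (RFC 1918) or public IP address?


RFC 1918 private ranges:
  10.0.0.0/8 (10.0.0.0 - 10.255.255.255)
  172.16.0.0/12 (172.16.0.0 - 172.31.255.255)
  192.168.0.0/16 (192.168.0.0 - 192.168.255.255)
Public (not in any RFC 1918 range)


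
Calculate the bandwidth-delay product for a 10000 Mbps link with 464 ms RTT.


BDP = bandwidth * RTT
= 10000 Mbps * 464 ms
= 10000 * 1e6 * 464 / 1000 bits
= 4640000000 bits
= 580000000 bytes
= 566406.25 KB
BDP = 4640000000 bits (580000000 bytes)


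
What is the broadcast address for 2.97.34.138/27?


Network: 2.97.34.128/27
Host bits = 5
Set all host bits to 1:
Broadcast: 2.97.34.159


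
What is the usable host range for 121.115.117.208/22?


Network: 121.115.116.0
Broadcast: 121.115.119.255
First usable = network + 1
Last usable = broadcast - 1
Range: 121.115.116.1 to 121.115.119.254


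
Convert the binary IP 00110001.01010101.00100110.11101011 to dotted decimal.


00110001 = 49
01010101 = 85
00100110 = 38
11101011 = 235
IP: 49.85.38.235


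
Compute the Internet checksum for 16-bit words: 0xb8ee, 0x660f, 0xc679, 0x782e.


Sum all words (with carry folding):
+ 0xb8ee = 0xb8ee
+ 0x660f = 0x1efe
+ 0xc679 = 0xe577
+ 0x782e = 0x5da6
One's complement: ~0x5da6
Checksum = 0xa259


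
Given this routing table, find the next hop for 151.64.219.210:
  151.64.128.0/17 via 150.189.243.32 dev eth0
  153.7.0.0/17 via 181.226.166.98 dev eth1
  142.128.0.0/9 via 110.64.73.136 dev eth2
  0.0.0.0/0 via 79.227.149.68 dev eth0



Longest prefix match for 151.64.219.210:
  /17 151.64.128.0: MATCH
  /17 153.7.0.0: no
  /9 142.128.0.0: no
  /0 0.0.0.0: MATCH
Selected: next-hop 150.189.243.32 via eth0 (matched /17)


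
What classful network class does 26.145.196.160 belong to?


First octet: 26
Binary: 00011010
0xxxxxxx -> Class A (1-126)
Class A, default mask 255.0.0.0 (/8)


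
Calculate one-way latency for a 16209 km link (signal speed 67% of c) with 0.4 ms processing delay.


Speed = 0.67 * 3e5 km/s = 201000 km/s
Propagation delay = 16209 / 201000 = 0.0806 s = 80.6418 ms
Processing delay = 0.4 ms
Total one-way latency = 81.0418 ms


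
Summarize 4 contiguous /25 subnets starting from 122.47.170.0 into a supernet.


Original prefix: /25
Number of subnets: 4 = 2^2
New prefix = 25 - 2 = 23
Supernet: 122.47.170.0/23


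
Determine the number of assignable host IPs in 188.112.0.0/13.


Host bits = 32 - 13 = 19
Total addresses = 2^19 = 524288
Usable = total - 2 (network and broadcast)
Usable hosts: 524286


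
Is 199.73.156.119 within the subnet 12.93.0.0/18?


Subnet network: 12.93.0.0
Test IP AND mask: 199.73.128.0
No, 199.73.156.119 is not in 12.93.0.0/18


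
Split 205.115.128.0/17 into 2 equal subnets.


New prefix = 17 + 1 = 18
Each subnet has 16384 addresses
  205.115.128.0/18
  205.115.192.0/18
Subnets: 205.115.128.0/18, 205.115.192.0/18


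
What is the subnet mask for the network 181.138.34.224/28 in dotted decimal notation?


/28 means 28 network bits, 4 host bits
Binary: 11111111111111111111111111110000
Mask: 255.255.255.240


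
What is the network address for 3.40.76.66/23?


IP:   00000011.00101000.01001100.01000010
Mask: 11111111.11111111.11111110.00000000
AND operation:
Net:  00000011.00101000.01001100.00000000
Network: 3.40.76.0/23


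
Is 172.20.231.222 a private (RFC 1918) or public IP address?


RFC 1918 private ranges:
  10.0.0.0/8 (10.0.0.0 - 10.255.255.255)
  172.16.0.0/12 (172.16.0.0 - 172.31.255.255)
  192.168.0.0/16 (192.168.0.0 - 192.168.255.255)
Private (in 172.16.0.0/12)


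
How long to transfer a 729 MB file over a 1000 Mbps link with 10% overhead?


Effective throughput = 1000 * (1 - 10/100) = 900 Mbps
File size in Mb = 729 * 8 = 5832 Mb
Time = 5832 / 900
Time = 6.48 seconds


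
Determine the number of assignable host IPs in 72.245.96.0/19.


Host bits = 32 - 19 = 13
Total addresses = 2^13 = 8192
Usable = total - 2 (network and broadcast)
Usable hosts: 8190


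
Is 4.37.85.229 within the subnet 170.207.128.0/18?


Subnet network: 170.207.128.0
Test IP AND mask: 4.37.64.0
No, 4.37.85.229 is not in 170.207.128.0/18


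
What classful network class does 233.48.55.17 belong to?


First octet: 233
Binary: 11101001
1110xxxx -> Class D (224-239)
Class D (multicast), default mask N/A


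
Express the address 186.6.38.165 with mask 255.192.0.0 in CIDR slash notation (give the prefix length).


Binary: 11111111.11000000.00000000.00000000
Count leading 1s
Prefix: /10


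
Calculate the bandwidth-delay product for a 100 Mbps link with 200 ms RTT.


BDP = bandwidth * RTT
= 100 Mbps * 200 ms
= 100 * 1e6 * 200 / 1000 bits
= 20000000 bits
= 2500000 bytes
= 2441.4062 KB
BDP = 20000000 bits (2500000 bytes)


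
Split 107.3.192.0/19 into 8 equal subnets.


New prefix = 19 + 3 = 22
Each subnet has 1024 addresses
  107.3.192.0/22
  107.3.196.0/22
  107.3.200.0/22
  107.3.204.0/22
  107.3.208.0/22
  107.3.212.0/22
  107.3.216.0/22
  107.3.220.0/22
Subnets: 107.3.192.0/22, 107.3.196.0/22, 107.3.200.0/22, 107.3.204.0/22, 107.3.208.0/22, 107.3.212.0/22, 107.3.216.0/22, 107.3.220.0/22


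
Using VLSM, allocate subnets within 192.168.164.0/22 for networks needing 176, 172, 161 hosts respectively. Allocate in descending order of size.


176 hosts -> /24 (254 usable): 192.168.164.0/24
172 hosts -> /24 (254 usable): 192.168.165.0/24
161 hosts -> /24 (254 usable): 192.168.166.0/24
Allocation: 192.168.164.0/24 (176 hosts, 254 usable); 192.168.165.0/24 (172 hosts, 254 usable); 192.168.166.0/24 (161 hosts, 254 usable)


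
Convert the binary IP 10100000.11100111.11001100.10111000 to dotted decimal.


10100000 = 160
11100111 = 231
11001100 = 204
10111000 = 184
IP: 160.231.204.184


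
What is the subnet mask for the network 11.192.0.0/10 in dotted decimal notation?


/10 means 10 network bits, 22 host bits
Binary: 11111111110000000000000000000000
Mask: 255.192.0.0


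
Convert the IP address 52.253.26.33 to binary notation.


52 = 00110100
253 = 11111101
26 = 00011010
33 = 00100001
Binary: 00110100.11111101.00011010.00100001


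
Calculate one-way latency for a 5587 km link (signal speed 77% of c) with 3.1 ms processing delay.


Speed = 0.77 * 3e5 km/s = 231000 km/s
Propagation delay = 5587 / 231000 = 0.0242 s = 24.1861 ms
Processing delay = 3.1 ms
Total one-way latency = 27.2861 ms


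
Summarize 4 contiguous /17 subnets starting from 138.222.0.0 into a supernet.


Original prefix: /17
Number of subnets: 4 = 2^2
New prefix = 17 - 2 = 15
Supernet: 138.222.0.0/15


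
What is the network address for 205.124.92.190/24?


IP:   11001101.01111100.01011100.10111110
Mask: 11111111.11111111.11111111.00000000
AND operation:
Net:  11001101.01111100.01011100.00000000
Network: 205.124.92.0/24


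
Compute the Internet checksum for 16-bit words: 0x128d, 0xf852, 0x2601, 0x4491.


Sum all words (with carry folding):
+ 0x128d = 0x128d
+ 0xf852 = 0x0ae0
+ 0x2601 = 0x30e1
+ 0x4491 = 0x7572
One's complement: ~0x7572
Checksum = 0x8a8d


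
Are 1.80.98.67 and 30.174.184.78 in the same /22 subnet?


Mask: 255.255.252.0
1.80.98.67 AND mask = 1.80.96.0
30.174.184.78 AND mask = 30.174.184.0
No, different subnets (1.80.96.0 vs 30.174.184.0)


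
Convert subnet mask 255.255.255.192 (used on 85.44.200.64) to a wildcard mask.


Subnet mask: 255.255.255.192
Wildcard = 255.255.255.255 - subnet mask
255 - 255 = 0
255 - 255 = 0
255 - 255 = 0
255 - 192 = 63
Wildcard: 0.0.0.63


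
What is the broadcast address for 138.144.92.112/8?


Network: 138.0.0.0/8
Host bits = 24
Set all host bits to 1:
Broadcast: 138.255.255.255


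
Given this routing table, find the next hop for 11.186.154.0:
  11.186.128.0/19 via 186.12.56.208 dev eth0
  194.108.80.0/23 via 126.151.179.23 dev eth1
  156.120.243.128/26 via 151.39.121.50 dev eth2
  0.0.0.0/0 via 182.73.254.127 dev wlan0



Longest prefix match for 11.186.154.0:
  /19 11.186.128.0: MATCH
  /23 194.108.80.0: no
  /26 156.120.243.128: no
  /0 0.0.0.0: MATCH
Selected: next-hop 186.12.56.208 via eth0 (matched /19)


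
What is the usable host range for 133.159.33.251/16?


Network: 133.159.0.0
Broadcast: 133.159.255.255
First usable = network + 1
Last usable = broadcast - 1
Range: 133.159.0.1 to 133.159.255.254


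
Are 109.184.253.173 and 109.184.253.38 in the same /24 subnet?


Mask: 255.255.255.0
109.184.253.173 AND mask = 109.184.253.0
109.184.253.38 AND mask = 109.184.253.0
Yes, same subnet (109.184.253.0)


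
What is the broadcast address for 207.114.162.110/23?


Network: 207.114.162.0/23
Host bits = 9
Set all host bits to 1:
Broadcast: 207.114.163.255


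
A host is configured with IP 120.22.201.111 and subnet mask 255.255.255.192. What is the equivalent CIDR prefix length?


Binary: 11111111.11111111.11111111.11000000
Count leading 1s
Prefix: /26


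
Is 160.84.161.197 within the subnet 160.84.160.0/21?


Subnet network: 160.84.160.0
Test IP AND mask: 160.84.160.0
Yes, 160.84.161.197 is in 160.84.160.0/21


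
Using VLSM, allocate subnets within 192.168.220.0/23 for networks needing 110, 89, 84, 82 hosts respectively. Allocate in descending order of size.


110 hosts -> /25 (126 usable): 192.168.220.0/25
89 hosts -> /25 (126 usable): 192.168.220.128/25
84 hosts -> /25 (126 usable): 192.168.221.0/25
82 hosts -> /25 (126 usable): 192.168.221.128/25
Allocation: 192.168.220.0/25 (110 hosts, 126 usable); 192.168.220.128/25 (89 hosts, 126 usable); 192.168.221.0/25 (84 hosts, 126 usable); 192.168.221.128/25 (82 hosts, 126 usable)


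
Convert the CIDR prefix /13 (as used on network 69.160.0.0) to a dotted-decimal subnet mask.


/13 means 13 network bits, 19 host bits
Binary: 11111111111110000000000000000000
Mask: 255.248.0.0


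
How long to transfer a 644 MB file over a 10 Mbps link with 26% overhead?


Effective throughput = 10 * (1 - 26/100) = 7.4 Mbps
File size in Mb = 644 * 8 = 5152 Mb
Time = 5152 / 7.4
Time = 696.2162 seconds


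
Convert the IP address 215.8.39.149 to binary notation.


215 = 11010111
8 = 00001000
39 = 00100111
149 = 10010101
Binary: 11010111.00001000.00100111.10010101


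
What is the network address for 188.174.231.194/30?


IP:   10111100.10101110.11100111.11000010
Mask: 11111111.11111111.11111111.11111100
AND operation:
Net:  10111100.10101110.11100111.11000000
Network: 188.174.231.192/30


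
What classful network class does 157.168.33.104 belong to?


First octet: 157
Binary: 10011101
10xxxxxx -> Class B (128-191)
Class B, default mask 255.255.0.0 (/16)


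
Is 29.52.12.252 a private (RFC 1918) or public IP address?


RFC 1918 private ranges:
  10.0.0.0/8 (10.0.0.0 - 10.255.255.255)
  172.16.0.0/12 (172.16.0.0 - 172.31.255.255)
  192.168.0.0/16 (192.168.0.0 - 192.168.255.255)
Public (not in any RFC 1918 range)


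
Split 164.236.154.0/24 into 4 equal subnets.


New prefix = 24 + 2 = 26
Each subnet has 64 addresses
  164.236.154.0/26
  164.236.154.64/26
  164.236.154.128/26
  164.236.154.192/26
Subnets: 164.236.154.0/26, 164.236.154.64/26, 164.236.154.128/26, 164.236.154.192/26


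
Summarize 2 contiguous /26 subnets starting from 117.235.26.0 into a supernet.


Original prefix: /26
Number of subnets: 2 = 2^1
New prefix = 26 - 1 = 25
Supernet: 117.235.26.0/25


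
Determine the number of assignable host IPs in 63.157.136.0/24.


Host bits = 32 - 24 = 8
Total addresses = 2^8 = 256
Usable = total - 2 (network and broadcast)
Usable hosts: 254


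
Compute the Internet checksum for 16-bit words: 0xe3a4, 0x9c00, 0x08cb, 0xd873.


Sum all words (with carry folding):
+ 0xe3a4 = 0xe3a4
+ 0x9c00 = 0x7fa5
+ 0x08cb = 0x8870
+ 0xd873 = 0x60e4
One's complement: ~0x60e4
Checksum = 0x9f1b


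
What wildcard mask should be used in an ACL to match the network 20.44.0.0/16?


Subnet mask: 255.255.0.0
Wildcard = 255.255.255.255 - subnet mask
255 - 255 = 0
255 - 255 = 0
255 - 0 = 255
255 - 0 = 255
Wildcard: 0.0.255.255


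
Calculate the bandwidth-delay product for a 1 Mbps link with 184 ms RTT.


BDP = bandwidth * RTT
= 1 Mbps * 184 ms
= 1 * 1e6 * 184 / 1000 bits
= 184000 bits
= 23000 bytes
= 22.4609 KB
BDP = 184000 bits (23000 bytes)


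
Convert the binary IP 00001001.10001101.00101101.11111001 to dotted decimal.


00001001 = 9
10001101 = 141
00101101 = 45
11111001 = 249
IP: 9.141.45.249


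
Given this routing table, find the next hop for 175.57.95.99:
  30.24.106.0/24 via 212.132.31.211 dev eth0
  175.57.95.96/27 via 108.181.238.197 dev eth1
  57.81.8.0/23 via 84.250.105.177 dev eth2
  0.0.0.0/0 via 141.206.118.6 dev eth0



Longest prefix match for 175.57.95.99:
  /24 30.24.106.0: no
  /27 175.57.95.96: MATCH
  /23 57.81.8.0: no
  /0 0.0.0.0: MATCH
Selected: next-hop 108.181.238.197 via eth1 (matched /27)


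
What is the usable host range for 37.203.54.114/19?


Network: 37.203.32.0
Broadcast: 37.203.63.255
First usable = network + 1
Last usable = broadcast - 1
Range: 37.203.32.1 to 37.203.63.254


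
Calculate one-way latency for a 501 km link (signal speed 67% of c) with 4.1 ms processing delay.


Speed = 0.67 * 3e5 km/s = 201000 km/s
Propagation delay = 501 / 201000 = 0.0025 s = 2.4925 ms
Processing delay = 4.1 ms
Total one-way latency = 6.5925 ms


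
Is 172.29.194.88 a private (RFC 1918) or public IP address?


RFC 1918 private ranges:
  10.0.0.0/8 (10.0.0.0 - 10.255.255.255)
  172.16.0.0/12 (172.16.0.0 - 172.31.255.255)
  192.168.0.0/16 (192.168.0.0 - 192.168.255.255)
Private (in 172.16.0.0/12)


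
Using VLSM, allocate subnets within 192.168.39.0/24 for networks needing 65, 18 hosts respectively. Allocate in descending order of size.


65 hosts -> /25 (126 usable): 192.168.39.0/25
18 hosts -> /27 (30 usable): 192.168.39.128/27
Allocation: 192.168.39.0/25 (65 hosts, 126 usable); 192.168.39.128/27 (18 hosts, 30 usable)


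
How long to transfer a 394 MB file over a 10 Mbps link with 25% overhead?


Effective throughput = 10 * (1 - 25/100) = 7.5 Mbps
File size in Mb = 394 * 8 = 3152 Mb
Time = 3152 / 7.5
Time = 420.2667 seconds


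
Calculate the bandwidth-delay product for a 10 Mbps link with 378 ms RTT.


BDP = bandwidth * RTT
= 10 Mbps * 378 ms
= 10 * 1e6 * 378 / 1000 bits
= 3780000 bits
= 472500 bytes
= 461.4258 KB
BDP = 3780000 bits (472500 bytes)


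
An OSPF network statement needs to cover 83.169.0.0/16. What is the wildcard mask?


Subnet mask: 255.255.0.0
Wildcard = 255.255.255.255 - subnet mask
255 - 255 = 0
255 - 255 = 0
255 - 0 = 255
255 - 0 = 255
Wildcard: 0.0.255.255


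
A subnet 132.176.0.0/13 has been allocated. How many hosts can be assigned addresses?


Host bits = 32 - 13 = 19
Total addresses = 2^19 = 524288
Usable = total - 2 (network and broadcast)
Usable hosts: 524286


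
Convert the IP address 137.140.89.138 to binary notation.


137 = 10001001
140 = 10001100
89 = 01011001
138 = 10001010
Binary: 10001001.10001100.01011001.10001010


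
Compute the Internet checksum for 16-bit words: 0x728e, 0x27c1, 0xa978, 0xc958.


Sum all words (with carry folding):
+ 0x728e = 0x728e
+ 0x27c1 = 0x9a4f
+ 0xa978 = 0x43c8
+ 0xc958 = 0x0d21
One's complement: ~0x0d21
Checksum = 0xf2de


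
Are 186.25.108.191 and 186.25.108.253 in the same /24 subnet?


Mask: 255.255.255.0
186.25.108.191 AND mask = 186.25.108.0
186.25.108.253 AND mask = 186.25.108.0
Yes, same subnet (186.25.108.0)


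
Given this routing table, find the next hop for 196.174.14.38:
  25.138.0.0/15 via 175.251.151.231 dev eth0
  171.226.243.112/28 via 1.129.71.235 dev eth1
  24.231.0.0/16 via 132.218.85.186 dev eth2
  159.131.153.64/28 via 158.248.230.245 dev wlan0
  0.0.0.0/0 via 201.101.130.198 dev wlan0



Longest prefix match for 196.174.14.38:
  /15 25.138.0.0: no
  /28 171.226.243.112: no
  /16 24.231.0.0: no
  /28 159.131.153.64: no
  /0 0.0.0.0: MATCH
Selected: next-hop 201.101.130.198 via wlan0 (matched /0)


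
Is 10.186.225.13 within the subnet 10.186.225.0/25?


Subnet network: 10.186.225.0
Test IP AND mask: 10.186.225.0
Yes, 10.186.225.13 is in 10.186.225.0/25


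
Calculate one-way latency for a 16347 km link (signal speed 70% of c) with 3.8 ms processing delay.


Speed = 0.7 * 3e5 km/s = 210000 km/s
Propagation delay = 16347 / 210000 = 0.0778 s = 77.8429 ms
Processing delay = 3.8 ms
Total one-way latency = 81.6429 ms


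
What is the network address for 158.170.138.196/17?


IP:   10011110.10101010.10001010.11000100
Mask: 11111111.11111111.10000000.00000000
AND operation:
Net:  10011110.10101010.10000000.00000000
Network: 158.170.128.0/17


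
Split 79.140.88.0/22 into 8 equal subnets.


New prefix = 22 + 3 = 25
Each subnet has 128 addresses
  79.140.88.0/25
  79.140.88.128/25
  79.140.89.0/25
  79.140.89.128/25
  79.140.90.0/25
  79.140.90.128/25
  79.140.91.0/25
  79.140.91.128/25
Subnets: 79.140.88.0/25, 79.140.88.128/25, 79.140.89.0/25, 79.140.89.128/25, 79.140.90.0/25, 79.140.90.128/25, 79.140.91.0/25, 79.140.91.128/25


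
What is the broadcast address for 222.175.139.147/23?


Network: 222.175.138.0/23
Host bits = 9
Set all host bits to 1:
Broadcast: 222.175.139.255


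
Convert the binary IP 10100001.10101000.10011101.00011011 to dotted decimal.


10100001 = 161
10101000 = 168
10011101 = 157
00011011 = 27
IP: 161.168.157.27


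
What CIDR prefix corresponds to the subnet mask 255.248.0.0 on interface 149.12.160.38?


Binary: 11111111.11111000.00000000.00000000
Count leading 1s
Prefix: /13


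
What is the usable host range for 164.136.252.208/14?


Network: 164.136.0.0
Broadcast: 164.139.255.255
First usable = network + 1
Last usable = broadcast - 1
Range: 164.136.0.1 to 164.139.255.254


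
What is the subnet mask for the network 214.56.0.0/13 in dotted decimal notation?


/13 means 13 network bits, 19 host bits
Binary: 11111111111110000000000000000000
Mask: 255.248.0.0


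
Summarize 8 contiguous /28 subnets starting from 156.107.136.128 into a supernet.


Original prefix: /28
Number of subnets: 8 = 2^3
New prefix = 28 - 3 = 25
Supernet: 156.107.136.128/25


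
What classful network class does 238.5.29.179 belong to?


First octet: 238
Binary: 11101110
1110xxxx -> Class D (224-239)
Class D (multicast), default mask N/A


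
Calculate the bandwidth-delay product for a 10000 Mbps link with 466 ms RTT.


BDP = bandwidth * RTT
= 10000 Mbps * 466 ms
= 10000 * 1e6 * 466 / 1000 bits
= 4660000000 bits
= 582500000 bytes
= 568847.6562 KB
BDP = 4660000000 bits (582500000 bytes)


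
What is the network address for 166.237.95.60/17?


IP:   10100110.11101101.01011111.00111100
Mask: 11111111.11111111.10000000.00000000
AND operation:
Net:  10100110.11101101.00000000.00000000
Network: 166.237.0.0/17


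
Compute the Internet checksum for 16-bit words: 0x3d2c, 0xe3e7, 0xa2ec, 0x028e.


Sum all words (with carry folding):
+ 0x3d2c = 0x3d2c
+ 0xe3e7 = 0x2114
+ 0xa2ec = 0xc400
+ 0x028e = 0xc68e
One's complement: ~0xc68e
Checksum = 0x3971


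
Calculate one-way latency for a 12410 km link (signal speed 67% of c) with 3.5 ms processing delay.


Speed = 0.67 * 3e5 km/s = 201000 km/s
Propagation delay = 12410 / 201000 = 0.0617 s = 61.7413 ms
Processing delay = 3.5 ms
Total one-way latency = 65.2413 ms


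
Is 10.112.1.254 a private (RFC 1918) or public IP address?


RFC 1918 private ranges:
  10.0.0.0/8 (10.0.0.0 - 10.255.255.255)
  172.16.0.0/12 (172.16.0.0 - 172.31.255.255)
  192.168.0.0/16 (192.168.0.0 - 192.168.255.255)
Private (in 10.0.0.0/8)


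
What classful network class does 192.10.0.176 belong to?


First octet: 192
Binary: 11000000
110xxxxx -> Class C (192-223)
Class C, default mask 255.255.255.0 (/24)
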